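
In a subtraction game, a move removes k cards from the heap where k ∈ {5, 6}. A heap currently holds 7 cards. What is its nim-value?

1

Build the Grundy sequence with g(k) = mex{g(k−s) : s ∈ {5, 6}, s ≤ k}:
g(0) = mex{} = 0
g(1) = mex{} = 0
g(2) = mex{} = 0
g(3) = mex{} = 0
g(4) = mex{} = 0
g(5) = mex{0} = 1
g(6) = mex{0} = 1
g(7) = mex{0} = 1
So g(7) = 1.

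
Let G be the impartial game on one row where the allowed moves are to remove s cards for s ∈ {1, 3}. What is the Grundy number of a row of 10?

Compute g(0), g(1), … for moves {1, 3}:
g(0) = mex{} = 0
g(1) = mex{0} = 1
g(2) = mex{1} = 0
g(3) = mex{0} = 1
g(4) = mex{1} = 0
g(5) = mex{0} = 1
g(6) = mex{1} = 0
g(7) = mex{0} = 1
g(8) = mex{1} = 0
g(9) = mex{0} = 1
g(10) = mex{1} = 0
So g(10) = 0.

0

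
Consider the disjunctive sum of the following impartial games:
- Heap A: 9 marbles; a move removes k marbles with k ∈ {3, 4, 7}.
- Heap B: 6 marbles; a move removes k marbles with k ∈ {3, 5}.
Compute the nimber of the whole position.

1

For heap A, compute g(0), g(1), … with moves {3, 4, 7}:
g(0) = mex{} = 0
g(1) = mex{} = 0
g(2) = mex{} = 0
g(3) = mex{0} = 1
g(4) = mex{0} = 1
g(5) = mex{0} = 1
g(6) = mex{0,1} = 2
g(7) = mex{0,1} = 2
g(8) = mex{0,1} = 2
g(9) = mex{0,1,2} = 3
So g(9) = 3.
Build the Grundy sequence for heap B with g(k) = mex{g(k−s) : s ∈ {3, 5}, s ≤ k}:
g(0) = mex{} = 0
g(1) = mex{} = 0
g(2) = mex{} = 0
g(3) = mex{0} = 1
g(4) = mex{0} = 1
g(5) = mex{0} = 1
g(6) = mex{0,1} = 2
So g(6) = 2.
By the Sprague-Grundy theorem, the Grundy value of a sum of independent games is the XOR of the component values.
Combined value = 3 XOR 2 = 1.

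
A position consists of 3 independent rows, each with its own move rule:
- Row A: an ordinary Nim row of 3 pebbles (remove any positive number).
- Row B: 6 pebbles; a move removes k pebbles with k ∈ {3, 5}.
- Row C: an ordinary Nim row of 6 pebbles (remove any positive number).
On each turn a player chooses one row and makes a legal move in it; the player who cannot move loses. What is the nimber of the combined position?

7

Row A is a plain Nim row of size 3, so its Grundy value is 3.
For row B, compute g(0), g(1), … with moves {3, 5}:
k:     0  1  2  3  4  5  6
g(k):  0  0  0  1  1  1  2
So g(6) = 2.
Row C is a plain Nim row of size 6, so its Grundy value is 6.
The value of a disjunctive sum is the nim-sum of the parts.
Combined value = 3 XOR 2 XOR 6 = 7.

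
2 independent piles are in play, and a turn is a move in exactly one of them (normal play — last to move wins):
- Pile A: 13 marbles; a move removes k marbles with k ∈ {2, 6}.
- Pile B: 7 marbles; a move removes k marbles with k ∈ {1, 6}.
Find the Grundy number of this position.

Build the Grundy sequence for pile A with g(k) = mex{g(k−s) : s ∈ {2, 6}, s ≤ k}:
k:     0  1  2  3  4  5  6  7  8  9 10 11 12 13
g(k):  0  0  1  1  0  0  1  1  0  0  1  1  0  0
So g(13) = 0.
Grundy values for pile B (subtraction set {1, 6}):
g(0) = mex{} = 0
g(1) = mex{0} = 1
g(2) = mex{1} = 0
g(3) = mex{0} = 1
g(4) = mex{1} = 0
g(5) = mex{0} = 1
g(6) = mex{0,1} = 2
g(7) = mex{1,2} = 0
So g(7) = 0.
The value of a disjunctive sum is the nim-sum of the parts.
Combined value = 0 XOR 0 = 0.

0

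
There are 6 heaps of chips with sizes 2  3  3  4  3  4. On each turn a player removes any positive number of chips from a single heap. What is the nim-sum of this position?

1

Nim-sum: 2 ^ 3 ^ 3 ^ 4 ^ 3 ^ 4 = 1.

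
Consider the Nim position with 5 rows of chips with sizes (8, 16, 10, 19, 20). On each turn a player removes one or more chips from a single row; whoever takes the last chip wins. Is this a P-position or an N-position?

Nim-sum: 8 ⊕ 16 ⊕ 10 ⊕ 19 ⊕ 20 = 21.
The nim-sum is 21 ≠ 0, so this is an N-position: the player to move can win.

N-position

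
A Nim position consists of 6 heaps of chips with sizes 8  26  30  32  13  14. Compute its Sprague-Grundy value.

47

Nim-sum: 8 XOR 26 XOR 30 XOR 32 XOR 13 XOR 14 = 47.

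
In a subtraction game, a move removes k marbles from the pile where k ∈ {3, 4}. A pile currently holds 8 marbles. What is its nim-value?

0

Grundy values for subtraction set {3, 4}:
g(0) = mex{} = 0
g(1) = mex{} = 0
g(2) = mex{} = 0
g(3) = mex{0} = 1
g(4) = mex{0} = 1
g(5) = mex{0} = 1
g(6) = mex{0,1} = 2
g(7) = mex{1} = 0
g(8) = mex{1} = 0
So g(8) = 0.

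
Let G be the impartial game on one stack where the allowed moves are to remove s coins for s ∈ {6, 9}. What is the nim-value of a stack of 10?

Compute g(0), g(1), … for moves {6, 9}:
g(0) = mex{} = 0
g(1) = mex{} = 0
g(2) = mex{} = 0
g(3) = mex{} = 0
g(4) = mex{} = 0
g(5) = mex{} = 0
g(6) = mex{0} = 1
g(7) = mex{0} = 1
g(8) = mex{0} = 1
g(9) = mex{0} = 1
g(10) = mex{0} = 1
So g(10) = 1.

1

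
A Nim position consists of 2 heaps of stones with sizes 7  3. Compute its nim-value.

Nim-sum: 7 ⊕ 3 = 4.

4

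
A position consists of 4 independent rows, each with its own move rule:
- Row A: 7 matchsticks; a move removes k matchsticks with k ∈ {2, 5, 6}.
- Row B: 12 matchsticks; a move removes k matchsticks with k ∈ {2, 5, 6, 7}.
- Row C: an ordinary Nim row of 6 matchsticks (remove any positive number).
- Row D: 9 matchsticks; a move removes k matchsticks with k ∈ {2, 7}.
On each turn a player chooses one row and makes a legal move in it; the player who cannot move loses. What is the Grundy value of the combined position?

Build the Grundy sequence for row A with g(k) = mex{g(k−s) : s ∈ {2, 5, 6}, s ≤ k}:
g(0) = mex{} = 0
g(1) = mex{} = 0
g(2) = mex{0} = 1
g(3) = mex{0} = 1
g(4) = mex{1} = 0
g(5) = mex{0,1} = 2
g(6) = mex{0} = 1
g(7) = mex{0,1,2} = 3
So g(7) = 3.
For row B, compute g(0), g(1), … with moves {2, 5, 6, 7}:
k:     0  1  2  3  4  5  6  7  8  9 10 11 12
g(k):  0  0  1  1  0  2  1  3  2  2  3  3  0
So g(12) = 0.
Row C is a plain Nim row of size 6, so its Grundy value is 6.
Grundy values for row D (subtraction set {2, 7}):
g(0) = mex{} = 0
g(1) = mex{} = 0
g(2) = mex{0} = 1
g(3) = mex{0} = 1
g(4) = mex{1} = 0
g(5) = mex{1} = 0
g(6) = mex{0} = 1
g(7) = mex{0} = 1
g(8) = mex{0,1} = 2
g(9) = mex{1} = 0
So g(9) = 0.
The value of a disjunctive sum is the nim-sum of the parts.
Combined value = 3 ⊕ 0 ⊕ 6 ⊕ 0 = 5.

5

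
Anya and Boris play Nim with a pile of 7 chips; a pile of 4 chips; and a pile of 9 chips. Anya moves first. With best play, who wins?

Anya wins

Nim-sum: 7 ⊕ 4 ⊕ 9 = 10.
The nim-sum is 10 ≠ 0, so this is an N-position: the player to move can win; Anya has a winning move.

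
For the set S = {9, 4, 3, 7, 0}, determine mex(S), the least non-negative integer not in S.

0 is in the set but 1 is not, so the mex is 1.

1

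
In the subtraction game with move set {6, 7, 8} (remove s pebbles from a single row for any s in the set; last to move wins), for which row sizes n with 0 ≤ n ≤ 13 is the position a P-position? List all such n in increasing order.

Build the Grundy sequence with g(k) = mex{g(k−s) : s ∈ {6, 7, 8}, s ≤ k}:
k:     0  1  2  3  4  5  6  7  8  9 10 11 12 13
g(k):  0  0  0  0  0  0  1  1  1  1  1  1  2  2
The P-positions (g = 0) in 0..13 are 0, 1, 2, 3, 4, 5.

0, 1, 2, 3, 4, 5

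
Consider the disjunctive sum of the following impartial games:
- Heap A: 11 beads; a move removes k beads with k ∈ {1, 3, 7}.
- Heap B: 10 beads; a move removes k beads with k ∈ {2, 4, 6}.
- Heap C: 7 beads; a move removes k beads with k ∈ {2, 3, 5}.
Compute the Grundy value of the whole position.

0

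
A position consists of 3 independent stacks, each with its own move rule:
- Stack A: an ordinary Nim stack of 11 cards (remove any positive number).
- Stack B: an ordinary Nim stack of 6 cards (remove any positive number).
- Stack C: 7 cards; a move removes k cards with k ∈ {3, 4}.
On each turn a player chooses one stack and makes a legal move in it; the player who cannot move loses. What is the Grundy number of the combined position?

Stack A is a plain Nim stack of size 11, so its Grundy value is 11.
Stack B is a plain Nim stack of size 6, so its Grundy value is 6.
Grundy values for stack C (subtraction set {3, 4}):
g(0) = mex{} = 0
g(1) = mex{} = 0
g(2) = mex{} = 0
g(3) = mex{0} = 1
g(4) = mex{0} = 1
g(5) = mex{0} = 1
g(6) = mex{0,1} = 2
g(7) = mex{1} = 0
So g(7) = 0.
By the Sprague-Grundy theorem, the Grundy value of a sum of independent games is the XOR of the component values.
Combined value = 11 XOR 6 XOR 0 = 13.

13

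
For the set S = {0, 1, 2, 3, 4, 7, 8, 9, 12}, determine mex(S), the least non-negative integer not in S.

5

The values 0, 1, 2, 3, 4 are all present; 5 is the first non-negative integer missing from the set.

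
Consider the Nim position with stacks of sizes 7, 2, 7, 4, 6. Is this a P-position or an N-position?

P-position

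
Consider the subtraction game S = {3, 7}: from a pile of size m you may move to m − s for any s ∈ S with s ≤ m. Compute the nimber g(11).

Build the Grundy sequence with g(k) = mex{g(k−s) : s ∈ {3, 7}, s ≤ k}:
g(0) = mex{} = 0
g(1) = mex{} = 0
g(2) = mex{} = 0
g(3) = mex{0} = 1
g(4) = mex{0} = 1
g(5) = mex{0} = 1
g(6) = mex{1} = 0
g(7) = mex{0,1} = 2
g(8) = mex{0,1} = 2
g(9) = mex{0} = 1
g(10) = mex{1,2} = 0
g(11) = mex{1,2} = 0
So g(11) = 0.

0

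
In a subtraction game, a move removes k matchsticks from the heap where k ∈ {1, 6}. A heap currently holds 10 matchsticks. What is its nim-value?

1

Grundy values for subtraction set {1, 6}:
g(0) = mex{} = 0
g(1) = mex{0} = 1
g(2) = mex{1} = 0
g(3) = mex{0} = 1
g(4) = mex{1} = 0
g(5) = mex{0} = 1
g(6) = mex{0,1} = 2
g(7) = mex{1,2} = 0
g(8) = mex{0} = 1
g(9) = mex{1} = 0
g(10) = mex{0} = 1
So g(10) = 1.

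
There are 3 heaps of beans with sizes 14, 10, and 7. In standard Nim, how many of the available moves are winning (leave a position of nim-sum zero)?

3

Compute the nim-sum pairwise:
14 ⊕ 10 = 4
4 ⊕ 7 = 3
The overall nim-sum is X = 3. A heap of size p has a winning move iff p XOR X < p (reduce it to p XOR X).
  14: 14 XOR 3 = 13 < 14 — winning move (to 13).
  10: 10 XOR 3 = 9 < 10 — winning move (to 9).
  7: 7 XOR 3 = 4 < 7 — winning move (to 4).
That gives 3 winning moves.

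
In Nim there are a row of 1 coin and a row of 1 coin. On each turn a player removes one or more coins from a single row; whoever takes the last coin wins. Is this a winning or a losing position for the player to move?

Nim-sum: 1 ^ 1 = 0.
The nim-sum is 0, so this is a P-position: the player to move is in a losing position under optimal play.

Losing position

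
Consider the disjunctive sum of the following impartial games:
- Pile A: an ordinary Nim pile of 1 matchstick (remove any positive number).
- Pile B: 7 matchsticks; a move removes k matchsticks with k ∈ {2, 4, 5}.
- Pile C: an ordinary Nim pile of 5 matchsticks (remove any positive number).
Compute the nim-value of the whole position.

Pile A is a plain Nim pile of size 1, so its Grundy value is 1.
Build the Grundy sequence for pile B with g(k) = mex{g(k−s) : s ∈ {2, 4, 5}, s ≤ k}:
k:     0  1  2  3  4  5  6  7
g(k):  0  0  1  1  2  2  3  0
So g(7) = 0.
Pile C is a plain Nim pile of size 5, so its Grundy value is 5.
The value of a disjunctive sum is the nim-sum of the parts.
Combined value = 1 ⊕ 0 ⊕ 5 = 4.

4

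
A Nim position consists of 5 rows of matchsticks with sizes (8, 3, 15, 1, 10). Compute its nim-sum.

Nim-sum: 8 ⊕ 3 ⊕ 15 ⊕ 1 ⊕ 10 = 15.

15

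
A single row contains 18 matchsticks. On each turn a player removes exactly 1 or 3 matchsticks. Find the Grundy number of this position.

0

Compute g(0), g(1), … for moves {1, 3}:
k:     0  1  2  3  4  5  6  7  8  9 10 11 12 13 14 15 16 17 18
g(k):  0  1  0  1  0  1  0  1  0  1  0  1  0  1  0  1  0  1  0
So g(18) = 0.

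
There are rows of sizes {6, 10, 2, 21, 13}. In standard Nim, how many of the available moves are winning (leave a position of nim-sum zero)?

1

Nim-sum: 6 XOR 10 XOR 2 XOR 21 XOR 13 = 22.
The overall nim-sum is X = 22. A row of size p has a winning move iff p XOR X < p (reduce it to p XOR X).
  6: 6 XOR 22 = 16 ≥ 6 — no move.
  10: 10 XOR 22 = 28 ≥ 10 — no move.
  2: 2 XOR 22 = 20 ≥ 2 — no move.
  21: 21 XOR 22 = 3 < 21 — winning move (to 3).
  13: 13 XOR 22 = 27 ≥ 13 — no move.
That gives 1 winning move.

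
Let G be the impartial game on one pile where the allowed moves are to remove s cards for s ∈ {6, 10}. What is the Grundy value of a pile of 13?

Grundy values for subtraction set {6, 10}:
g(0) = mex{} = 0
g(1) = mex{} = 0
g(2) = mex{} = 0
g(3) = mex{} = 0
g(4) = mex{} = 0
g(5) = mex{} = 0
g(6) = mex{0} = 1
g(7) = mex{0} = 1
g(8) = mex{0} = 1
g(9) = mex{0} = 1
g(10) = mex{0} = 1
g(11) = mex{0} = 1
g(12) = mex{0,1} = 2
g(13) = mex{0,1} = 2
So g(13) = 2.

2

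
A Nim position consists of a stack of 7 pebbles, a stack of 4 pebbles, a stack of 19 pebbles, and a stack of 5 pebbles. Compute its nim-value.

21

Nim-sum: 7 XOR 4 XOR 19 XOR 5 = 21.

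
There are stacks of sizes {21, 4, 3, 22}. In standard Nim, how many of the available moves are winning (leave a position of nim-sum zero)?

Nim-sum: 21 ^ 4 ^ 3 ^ 22 = 4.
The overall nim-sum is X = 4. A stack of size p has a winning move iff p XOR X < p (reduce it to p XOR X).
  21: 21 XOR 4 = 17 < 21 — winning move (to 17).
  4: 4 XOR 4 = 0 < 4 — winning move (to 0).
  3: 3 XOR 4 = 7 ≥ 3 — no move.
  22: 22 XOR 4 = 18 < 22 — winning move (to 18).
That gives 3 winning moves.

3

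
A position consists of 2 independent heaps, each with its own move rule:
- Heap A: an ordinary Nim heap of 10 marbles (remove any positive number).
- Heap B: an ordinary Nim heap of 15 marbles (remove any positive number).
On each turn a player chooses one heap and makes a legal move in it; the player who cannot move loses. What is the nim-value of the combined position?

5

Heap A is a plain Nim heap of size 10, so its Grundy value is 10.
Heap B is a plain Nim heap of size 15, so its Grundy value is 15.
The value of a disjunctive sum is the nim-sum of the parts.
Combined value = 10 ⊕ 15 = 5.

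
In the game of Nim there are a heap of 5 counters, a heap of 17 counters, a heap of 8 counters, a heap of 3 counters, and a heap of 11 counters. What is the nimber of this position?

Compute the nim-sum pairwise:
5 ⊕ 17 = 20
20 ⊕ 8 = 28
28 ⊕ 3 = 31
31 ⊕ 11 = 20

20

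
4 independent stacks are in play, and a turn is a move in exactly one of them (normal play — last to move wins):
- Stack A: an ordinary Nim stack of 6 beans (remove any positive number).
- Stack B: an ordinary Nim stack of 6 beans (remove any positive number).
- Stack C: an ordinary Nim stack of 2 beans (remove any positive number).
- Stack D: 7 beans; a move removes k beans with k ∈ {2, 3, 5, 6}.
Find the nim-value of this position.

Stack A is a plain Nim stack of size 6, so its Grundy value is 6.
Stack B is a plain Nim stack of size 6, so its Grundy value is 6.
Stack C is a plain Nim stack of size 2, so its Grundy value is 2.
Grundy values for stack D (subtraction set {2, 3, 5, 6}):
k:     0  1  2  3  4  5  6  7
g(k):  0  0  1  1  2  2  3  3
So g(7) = 3.
By the Sprague-Grundy theorem, the Grundy value of a sum of independent games is the XOR of the component values.
Combined value = 6 ⊕ 6 ⊕ 2 ⊕ 3 = 1.

1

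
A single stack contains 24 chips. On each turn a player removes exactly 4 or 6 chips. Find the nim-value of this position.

Grundy values for subtraction set {4, 6}:
k:     0  1  2  3  4  5  6  7  8  9 10 11 12 13 14 15 16 17 18 19 20 21 22 23 24
g(k):  0  0  0  0  1  1  1  1  2  2  0  0  0  0  1  1  1  1  2  2  0  0  0  0  1
So g(24) = 1.

1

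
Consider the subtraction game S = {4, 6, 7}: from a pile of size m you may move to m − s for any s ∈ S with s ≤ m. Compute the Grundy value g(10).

Build the Grundy sequence with g(k) = mex{g(k−s) : s ∈ {4, 6, 7}, s ≤ k}:
k:     0  1  2  3  4  5  6  7  8  9 10
g(k):  0  0  0  0  1  1  1  1  2  2  2
So g(10) = 2.

2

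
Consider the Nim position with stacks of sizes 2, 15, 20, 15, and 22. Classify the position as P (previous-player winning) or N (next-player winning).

P-position

In binary:
  00010  (2)
  01111  (15)
  10100  (20)
  01111  (15)
  10110  (22)
  -----
  00000  (0)
The nim-sum is 0, so this is a P-position: the player to move is in a losing position under optimal play.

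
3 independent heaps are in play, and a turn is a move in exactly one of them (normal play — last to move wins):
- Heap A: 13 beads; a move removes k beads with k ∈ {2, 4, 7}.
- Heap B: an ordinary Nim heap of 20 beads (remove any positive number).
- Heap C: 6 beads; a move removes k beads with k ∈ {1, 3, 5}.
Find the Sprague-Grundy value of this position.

For heap A, compute g(0), g(1), … with moves {2, 4, 7}:
k:     0  1  2  3  4  5  6  7  8  9 10 11 12 13
g(k):  0  0  1  1  2  2  0  3  1  0  2  1  0  2
So g(13) = 2.
Heap B is a plain Nim heap of size 20, so its Grundy value is 20.
Build the Grundy sequence for heap C with g(k) = mex{g(k−s) : s ∈ {1, 3, 5}, s ≤ k}:
g(0) = mex{} = 0
g(1) = mex{0} = 1
g(2) = mex{1} = 0
g(3) = mex{0} = 1
g(4) = mex{1} = 0
g(5) = mex{0} = 1
g(6) = mex{1} = 0
So g(6) = 0.
By the Sprague-Grundy theorem, the Grundy value of a sum of independent games is the XOR of the component values.
Combined value = 2 ⊕ 20 ⊕ 0 = 22.

22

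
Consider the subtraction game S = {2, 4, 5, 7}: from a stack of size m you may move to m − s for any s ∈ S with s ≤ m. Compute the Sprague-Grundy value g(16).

3

Build the Grundy sequence with g(k) = mex{g(k−s) : s ∈ {2, 4, 5, 7}, s ≤ k}:
k:     0  1  2  3  4  5  6  7  8  9 10 11 12 13 14 15 16
g(k):  0  0  1  1  2  2  3  3  4  0  0  1  1  2  2  3  3
So g(16) = 3.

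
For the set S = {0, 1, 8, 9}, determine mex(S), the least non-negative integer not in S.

2

The values 0, 1 are all present; 2 is the first non-negative integer missing from the set.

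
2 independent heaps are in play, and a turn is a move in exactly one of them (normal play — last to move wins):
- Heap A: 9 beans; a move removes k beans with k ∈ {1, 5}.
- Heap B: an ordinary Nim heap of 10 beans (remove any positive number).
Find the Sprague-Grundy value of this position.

11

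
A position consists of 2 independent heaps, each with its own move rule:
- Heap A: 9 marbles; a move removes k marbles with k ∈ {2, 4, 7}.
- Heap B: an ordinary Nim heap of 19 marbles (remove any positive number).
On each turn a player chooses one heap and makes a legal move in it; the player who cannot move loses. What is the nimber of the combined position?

19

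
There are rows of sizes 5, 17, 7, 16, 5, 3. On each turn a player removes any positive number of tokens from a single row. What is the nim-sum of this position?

5

Nim-sum: 5 ^ 17 ^ 7 ^ 16 ^ 5 ^ 3 = 5.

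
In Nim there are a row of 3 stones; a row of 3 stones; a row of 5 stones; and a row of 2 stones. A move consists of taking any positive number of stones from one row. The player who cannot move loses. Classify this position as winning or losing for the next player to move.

Compute the nim-sum pairwise:
3 ^ 3 = 0
0 ^ 5 = 5
5 ^ 2 = 7
The nim-sum is 7 ≠ 0, so this is an N-position: the player to move can win.

Winning position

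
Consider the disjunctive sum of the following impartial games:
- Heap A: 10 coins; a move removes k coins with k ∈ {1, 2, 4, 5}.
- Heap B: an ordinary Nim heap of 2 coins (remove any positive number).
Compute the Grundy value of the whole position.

Build the Grundy sequence for heap A with g(k) = mex{g(k−s) : s ∈ {1, 2, 4, 5}, s ≤ k}:
k:     0  1  2  3  4  5  6  7  8  9 10
g(k):  0  1  2  0  1  2  0  1  2  0  1
So g(10) = 1.
Heap B is a plain Nim heap of size 2, so its Grundy value is 2.
The value of a disjunctive sum is the nim-sum of the parts.
Combined value = 1 ⊕ 2 = 3.

3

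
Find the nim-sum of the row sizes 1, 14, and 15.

0

Write each in binary and XOR column by column:
  0001  (1)
  1110  (14)
  1111  (15)
  ----
  0000  (0)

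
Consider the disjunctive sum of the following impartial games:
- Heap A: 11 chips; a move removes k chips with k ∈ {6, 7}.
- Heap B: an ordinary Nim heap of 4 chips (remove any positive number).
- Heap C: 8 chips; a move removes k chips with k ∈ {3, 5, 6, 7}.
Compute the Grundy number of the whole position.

7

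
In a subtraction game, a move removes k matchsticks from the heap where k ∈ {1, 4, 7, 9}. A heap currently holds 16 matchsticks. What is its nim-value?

Build the Grundy sequence with g(k) = mex{g(k−s) : s ∈ {1, 4, 7, 9}, s ≤ k}:
k:     0  1  2  3  4  5  6  7  8  9 10 11 12 13 14 15 16
g(k):  0  1  0  1  2  0  1  2  0  1  0  1  2  0  1  2  0
So g(16) = 0.

0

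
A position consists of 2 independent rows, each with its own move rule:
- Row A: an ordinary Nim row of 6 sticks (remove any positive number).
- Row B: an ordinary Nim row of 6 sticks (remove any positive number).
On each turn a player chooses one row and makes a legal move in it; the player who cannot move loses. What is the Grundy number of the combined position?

Row A is a plain Nim row of size 6, so its Grundy value is 6.
Row B is a plain Nim row of size 6, so its Grundy value is 6.
The value of a disjunctive sum is the nim-sum of the parts.
Combined value = 6 ⊕ 6 = 0.

0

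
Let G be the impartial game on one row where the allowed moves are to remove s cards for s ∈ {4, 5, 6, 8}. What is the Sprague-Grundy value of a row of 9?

Grundy values for subtraction set {4, 5, 6, 8}:
k:     0  1  2  3  4  5  6  7  8  9
g(k):  0  0  0  0  1  1  1  1  2  2
So g(9) = 2.

2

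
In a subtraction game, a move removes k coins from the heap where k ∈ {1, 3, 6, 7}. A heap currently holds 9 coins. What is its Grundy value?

3

Compute g(0), g(1), … for moves {1, 3, 6, 7}:
k:     0  1  2  3  4  5  6  7  8  9
g(k):  0  1  0  1  0  1  2  3  2  3
So g(9) = 3.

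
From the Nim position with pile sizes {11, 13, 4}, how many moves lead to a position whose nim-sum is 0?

In binary:
  1011  (11)
  1101  (13)
  0100  (4)
  ----
  0010  (2)
The overall nim-sum is X = 2. A pile of size p has a winning move iff p XOR X < p (reduce it to p XOR X).
  11: 11 XOR 2 = 9 < 11 — winning move (to 9).
  13: 13 XOR 2 = 15 ≥ 13 — no move.
  4: 4 XOR 2 = 6 ≥ 4 — no move.
That gives 1 winning move.

1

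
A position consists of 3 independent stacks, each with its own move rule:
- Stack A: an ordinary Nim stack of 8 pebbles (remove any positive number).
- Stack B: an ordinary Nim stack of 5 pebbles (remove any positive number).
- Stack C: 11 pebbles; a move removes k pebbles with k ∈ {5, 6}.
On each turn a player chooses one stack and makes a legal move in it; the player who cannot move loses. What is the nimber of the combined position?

Stack A is a plain Nim stack of size 8, so its Grundy value is 8.
Stack B is a plain Nim stack of size 5, so its Grundy value is 5.
Grundy values for stack C (subtraction set {5, 6}):
k:     0  1  2  3  4  5  6  7  8  9 10 11
g(k):  0  0  0  0  0  1  1  1  1  1  2  0
So g(11) = 0.
The value of a disjunctive sum is the nim-sum of the parts.
Combined value = 8 XOR 5 XOR 0 = 13.

13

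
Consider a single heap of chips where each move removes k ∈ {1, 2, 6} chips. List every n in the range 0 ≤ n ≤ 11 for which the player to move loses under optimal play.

0, 3, 7, 10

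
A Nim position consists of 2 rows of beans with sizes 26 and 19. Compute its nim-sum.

9

Nim-sum: 26 XOR 19 = 9.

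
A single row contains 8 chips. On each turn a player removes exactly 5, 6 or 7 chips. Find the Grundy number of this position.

Build the Grundy sequence with g(k) = mex{g(k−s) : s ∈ {5, 6, 7}, s ≤ k}:
g(0) = mex{} = 0
g(1) = mex{} = 0
g(2) = mex{} = 0
g(3) = mex{} = 0
g(4) = mex{} = 0
g(5) = mex{0} = 1
g(6) = mex{0} = 1
g(7) = mex{0} = 1
g(8) = mex{0} = 1
So g(8) = 1.

1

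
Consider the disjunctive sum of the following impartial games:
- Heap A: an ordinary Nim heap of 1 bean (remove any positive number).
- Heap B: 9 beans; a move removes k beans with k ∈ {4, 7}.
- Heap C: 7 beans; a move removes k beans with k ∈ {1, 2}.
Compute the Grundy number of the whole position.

2

Heap A is a plain Nim heap of size 1, so its Grundy value is 1.
For heap B, compute g(0), g(1), … with moves {4, 7}:
g(0) = mex{} = 0
g(1) = mex{} = 0
g(2) = mex{} = 0
g(3) = mex{} = 0
g(4) = mex{0} = 1
g(5) = mex{0} = 1
g(6) = mex{0} = 1
g(7) = mex{0} = 1
g(8) = mex{0,1} = 2
g(9) = mex{0,1} = 2
So g(9) = 2.
Build the Grundy sequence for heap C with g(k) = mex{g(k−s) : s ∈ {1, 2}, s ≤ k}:
k:     0  1  2  3  4  5  6  7
g(k):  0  1  2  0  1  2  0  1
So g(7) = 1.
By the Sprague-Grundy theorem, the Grundy value of a sum of independent games is the XOR of the component values.
Combined value = 1 ⊕ 2 ⊕ 1 = 2.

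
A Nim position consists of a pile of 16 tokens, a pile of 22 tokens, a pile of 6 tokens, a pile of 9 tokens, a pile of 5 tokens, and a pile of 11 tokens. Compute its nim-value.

Write each in binary and XOR column by column:
  10000  (16)
  10110  (22)
  00110  (6)
  01001  (9)
  00101  (5)
  01011  (11)
  -----
  00111  (7)

7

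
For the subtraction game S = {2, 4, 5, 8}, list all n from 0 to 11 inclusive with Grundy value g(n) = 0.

Grundy values for subtraction set {2, 4, 5, 8}:
g(0) = mex{} = 0
g(1) = mex{} = 0
g(2) = mex{0} = 1
g(3) = mex{0} = 1
g(4) = mex{0,1} = 2
g(5) = mex{0,1} = 2
g(6) = mex{0,1,2} = 3
g(7) = mex{1,2} = 0
g(8) = mex{0,1,2,3} = 4
g(9) = mex{0,2} = 1
g(10) = mex{1,2,3,4} = 0
g(11) = mex{0,1,3} = 2
The P-positions (g = 0) in 0..11 are 0, 1, 7, 10.

0, 1, 7, 10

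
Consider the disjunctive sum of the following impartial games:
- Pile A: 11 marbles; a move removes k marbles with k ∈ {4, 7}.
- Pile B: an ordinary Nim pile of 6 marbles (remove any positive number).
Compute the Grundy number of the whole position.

For pile A, compute g(0), g(1), … with moves {4, 7}:
k:     0  1  2  3  4  5  6  7  8  9 10 11
g(k):  0  0  0  0  1  1  1  1  2  2  2  0
So g(11) = 0.
Pile B is a plain Nim pile of size 6, so its Grundy value is 6.
The value of a disjunctive sum is the nim-sum of the parts.
Combined value = 0 XOR 6 = 6.

6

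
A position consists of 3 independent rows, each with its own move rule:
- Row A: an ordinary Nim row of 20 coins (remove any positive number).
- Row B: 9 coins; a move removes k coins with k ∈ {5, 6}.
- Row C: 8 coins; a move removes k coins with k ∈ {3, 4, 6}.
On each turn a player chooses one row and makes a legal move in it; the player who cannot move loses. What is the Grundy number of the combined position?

23

Row A is a plain Nim row of size 20, so its Grundy value is 20.
Grundy values for row B (subtraction set {5, 6}):
g(0) = mex{} = 0
g(1) = mex{} = 0
g(2) = mex{} = 0
g(3) = mex{} = 0
g(4) = mex{} = 0
g(5) = mex{0} = 1
g(6) = mex{0} = 1
g(7) = mex{0} = 1
g(8) = mex{0} = 1
g(9) = mex{0} = 1
So g(9) = 1.
Grundy values for row C (subtraction set {3, 4, 6}):
g(0) = mex{} = 0
g(1) = mex{} = 0
g(2) = mex{} = 0
g(3) = mex{0} = 1
g(4) = mex{0} = 1
g(5) = mex{0} = 1
g(6) = mex{0,1} = 2
g(7) = mex{0,1} = 2
g(8) = mex{0,1} = 2
So g(8) = 2.
The value of a disjunctive sum is the nim-sum of the parts.
Combined value = 20 ⊕ 1 ⊕ 2 = 23.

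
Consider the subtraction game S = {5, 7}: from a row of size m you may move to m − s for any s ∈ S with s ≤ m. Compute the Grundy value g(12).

Compute g(0), g(1), … for moves {5, 7}:
k:     0  1  2  3  4  5  6  7  8  9 10 11 12
g(k):  0  0  0  0  0  1  1  1  1  1  2  2  0
So g(12) = 0.

0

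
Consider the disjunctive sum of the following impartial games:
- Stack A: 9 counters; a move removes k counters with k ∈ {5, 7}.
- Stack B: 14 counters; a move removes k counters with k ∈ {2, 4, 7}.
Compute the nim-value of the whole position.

Build the Grundy sequence for stack A with g(k) = mex{g(k−s) : s ∈ {5, 7}, s ≤ k}:
g(0) = mex{} = 0
g(1) = mex{} = 0
g(2) = mex{} = 0
g(3) = mex{} = 0
g(4) = mex{} = 0
g(5) = mex{0} = 1
g(6) = mex{0} = 1
g(7) = mex{0} = 1
g(8) = mex{0} = 1
g(9) = mex{0} = 1
So g(9) = 1.
Build the Grundy sequence for stack B with g(k) = mex{g(k−s) : s ∈ {2, 4, 7}, s ≤ k}:
k:     0  1  2  3  4  5  6  7  8  9 10 11 12 13 14
g(k):  0  0  1  1  2  2  0  3  1  0  2  1  0  2  1
So g(14) = 1.
By the Sprague-Grundy theorem, the Grundy value of a sum of independent games is the XOR of the component values.
Combined value = 1 XOR 1 = 0.

0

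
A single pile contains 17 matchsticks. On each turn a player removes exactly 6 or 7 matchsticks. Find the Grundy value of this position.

0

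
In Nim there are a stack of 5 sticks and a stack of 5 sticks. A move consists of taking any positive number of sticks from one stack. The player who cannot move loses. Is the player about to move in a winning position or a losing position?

Nim-sum: 5 XOR 5 = 0.
The nim-sum is 0, so this is a P-position: the player to move is in a losing position under optimal play.

Losing position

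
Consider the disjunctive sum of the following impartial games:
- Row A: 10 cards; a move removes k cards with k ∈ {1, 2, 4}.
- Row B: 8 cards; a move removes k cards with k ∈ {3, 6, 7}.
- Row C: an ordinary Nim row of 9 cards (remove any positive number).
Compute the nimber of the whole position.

Build the Grundy sequence for row A with g(k) = mex{g(k−s) : s ∈ {1, 2, 4}, s ≤ k}:
g(0) = mex{} = 0
g(1) = mex{0} = 1
g(2) = mex{0,1} = 2
g(3) = mex{1,2} = 0
g(4) = mex{0,2} = 1
g(5) = mex{0,1} = 2
g(6) = mex{1,2} = 0
g(7) = mex{0,2} = 1
g(8) = mex{0,1} = 2
g(9) = mex{1,2} = 0
g(10) = mex{0,2} = 1
So g(10) = 1.
Grundy values for row B (subtraction set {3, 6, 7}):
k:     0  1  2  3  4  5  6  7  8
g(k):  0  0  0  1  1  1  2  2  2
So g(8) = 2.
Row C is a plain Nim row of size 9, so its Grundy value is 9.
By the Sprague-Grundy theorem, the Grundy value of a sum of independent games is the XOR of the component values.
Combined value = 1 ⊕ 2 ⊕ 9 = 10.

10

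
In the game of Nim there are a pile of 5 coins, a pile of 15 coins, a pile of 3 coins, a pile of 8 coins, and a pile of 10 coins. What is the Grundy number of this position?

11

Nim-sum: 5 ⊕ 15 ⊕ 3 ⊕ 8 ⊕ 10 = 11.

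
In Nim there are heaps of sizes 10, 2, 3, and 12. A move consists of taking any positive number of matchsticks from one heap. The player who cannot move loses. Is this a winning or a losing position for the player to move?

Compute the nim-sum pairwise:
10 ⊕ 2 = 8
8 ⊕ 3 = 11
11 ⊕ 12 = 7
The nim-sum is 7 ≠ 0, so this is an N-position: the player to move can win.

Winning position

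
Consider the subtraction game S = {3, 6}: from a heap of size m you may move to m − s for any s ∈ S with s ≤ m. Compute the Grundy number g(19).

0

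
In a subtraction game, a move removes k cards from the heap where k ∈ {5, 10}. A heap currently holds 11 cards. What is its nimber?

Grundy values for subtraction set {5, 10}:
k:     0  1  2  3  4  5  6  7  8  9 10 11
g(k):  0  0  0  0  0  1  1  1  1  1  2  2
So g(11) = 2.

2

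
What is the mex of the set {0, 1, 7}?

The values 0, 1 are all present; 2 is the first non-negative integer missing from the set.

2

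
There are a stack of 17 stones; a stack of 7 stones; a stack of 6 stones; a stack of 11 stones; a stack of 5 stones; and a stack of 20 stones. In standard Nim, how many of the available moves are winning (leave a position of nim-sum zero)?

1

Bitwise XOR of the heap sizes:
  10001  (17)
  00111  (7)
  00110  (6)
  01011  (11)
  00101  (5)
  10100  (20)
  -----
  01010  (10)
The overall nim-sum is X = 10. A stack of size p has a winning move iff p XOR X < p (reduce it to p XOR X).
  17: 17 XOR 10 = 27 ≥ 17 — no move.
  7: 7 XOR 10 = 13 ≥ 7 — no move.
  6: 6 XOR 10 = 12 ≥ 6 — no move.
  11: 11 XOR 10 = 1 < 11 — winning move (to 1).
  5: 5 XOR 10 = 15 ≥ 5 — no move.
  20: 20 XOR 10 = 30 ≥ 20 — no move.
That gives 1 winning move.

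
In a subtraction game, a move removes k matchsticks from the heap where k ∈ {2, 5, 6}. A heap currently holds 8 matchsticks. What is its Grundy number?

0

Grundy values for subtraction set {2, 5, 6}:
g(0) = mex{} = 0
g(1) = mex{} = 0
g(2) = mex{0} = 1
g(3) = mex{0} = 1
g(4) = mex{1} = 0
g(5) = mex{0,1} = 2
g(6) = mex{0} = 1
g(7) = mex{0,1,2} = 3
g(8) = mex{1} = 0
So g(8) = 0.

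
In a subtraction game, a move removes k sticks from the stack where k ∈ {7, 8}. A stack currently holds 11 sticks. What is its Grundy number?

Grundy values for subtraction set {7, 8}:
g(0) = mex{} = 0
g(1) = mex{} = 0
g(2) = mex{} = 0
g(3) = mex{} = 0
g(4) = mex{} = 0
g(5) = mex{} = 0
g(6) = mex{} = 0
g(7) = mex{0} = 1
g(8) = mex{0} = 1
g(9) = mex{0} = 1
g(10) = mex{0} = 1
g(11) = mex{0} = 1
So g(11) = 1.

1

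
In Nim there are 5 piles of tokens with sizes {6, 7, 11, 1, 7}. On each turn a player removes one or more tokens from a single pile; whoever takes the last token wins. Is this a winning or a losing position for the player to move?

Winning position

Nim-sum: 6 ^ 7 ^ 11 ^ 1 ^ 7 = 12.
The nim-sum is 12 ≠ 0, so this is an N-position: the player to move can win.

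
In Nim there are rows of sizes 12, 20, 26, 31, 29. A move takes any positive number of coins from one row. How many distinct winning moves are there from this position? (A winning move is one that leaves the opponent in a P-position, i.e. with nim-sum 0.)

0

Nim-sum: 12 XOR 20 XOR 26 XOR 31 XOR 29 = 0.
The nim-sum is already 0, so every move leaves a nonzero nim-sum — there are no winning moves.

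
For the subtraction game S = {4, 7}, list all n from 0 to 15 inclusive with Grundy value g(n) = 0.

0, 1, 2, 3, 11, 12, 13, 14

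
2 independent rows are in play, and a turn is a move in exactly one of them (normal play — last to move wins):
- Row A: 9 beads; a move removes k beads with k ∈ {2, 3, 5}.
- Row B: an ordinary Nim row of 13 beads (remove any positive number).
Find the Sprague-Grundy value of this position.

Grundy values for row A (subtraction set {2, 3, 5}):
g(0) = mex{} = 0
g(1) = mex{} = 0
g(2) = mex{0} = 1
g(3) = mex{0} = 1
g(4) = mex{0,1} = 2
g(5) = mex{0,1} = 2
g(6) = mex{0,1,2} = 3
g(7) = mex{1,2} = 0
g(8) = mex{1,2,3} = 0
g(9) = mex{0,2,3} = 1
So g(9) = 1.
Row B is a plain Nim row of size 13, so its Grundy value is 13.
By the Sprague-Grundy theorem, the Grundy value of a sum of independent games is the XOR of the component values.
Combined value = 1 XOR 13 = 12.

12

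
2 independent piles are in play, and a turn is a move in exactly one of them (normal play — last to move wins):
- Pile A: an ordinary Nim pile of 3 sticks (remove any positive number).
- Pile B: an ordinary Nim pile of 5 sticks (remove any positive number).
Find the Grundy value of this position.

6

Pile A is a plain Nim pile of size 3, so its Grundy value is 3.
Pile B is a plain Nim pile of size 5, so its Grundy value is 5.
By the Sprague-Grundy theorem, the Grundy value of a sum of independent games is the XOR of the component values.
Combined value = 3 ⊕ 5 = 6.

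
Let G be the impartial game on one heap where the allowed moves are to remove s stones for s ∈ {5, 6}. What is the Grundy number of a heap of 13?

0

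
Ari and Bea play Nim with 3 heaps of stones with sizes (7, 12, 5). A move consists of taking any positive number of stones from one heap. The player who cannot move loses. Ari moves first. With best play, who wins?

Compute the nim-sum pairwise:
7 XOR 12 = 11
11 XOR 5 = 14
The nim-sum is 14 ≠ 0, so this is an N-position: the player to move can win; Ari has a winning move.

Ari wins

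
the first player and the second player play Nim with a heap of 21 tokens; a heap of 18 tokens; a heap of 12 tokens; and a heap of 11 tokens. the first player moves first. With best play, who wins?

Bitwise XOR of the heap sizes:
  10101  (21)
  10010  (18)
  01100  (12)
  01011  (11)
  -----
  00000  (0)
The nim-sum is 0, so this is a P-position: the player to move is in a losing position under optimal play; the first player is about to move from it and so loses — the second player wins.

the second player wins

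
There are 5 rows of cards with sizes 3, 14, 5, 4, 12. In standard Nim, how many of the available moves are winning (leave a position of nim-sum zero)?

Compute the nim-sum pairwise:
3 ⊕ 14 = 13
13 ⊕ 5 = 8
8 ⊕ 4 = 12
12 ⊕ 12 = 0
The nim-sum is already 0, so every move leaves a nonzero nim-sum — there are no winning moves.

0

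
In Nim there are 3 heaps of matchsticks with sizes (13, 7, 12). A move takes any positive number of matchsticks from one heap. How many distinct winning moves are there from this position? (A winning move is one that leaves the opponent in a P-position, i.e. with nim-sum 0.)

Compute the nim-sum pairwise:
13 ^ 7 = 10
10 ^ 12 = 6
The overall nim-sum is X = 6. A heap of size p has a winning move iff p XOR X < p (reduce it to p XOR X).
  13: 13 XOR 6 = 11 < 13 — winning move (to 11).
  7: 7 XOR 6 = 1 < 7 — winning move (to 1).
  12: 12 XOR 6 = 10 < 12 — winning move (to 10).
That gives 3 winning moves.

3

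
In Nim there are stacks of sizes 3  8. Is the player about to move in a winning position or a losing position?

Compute the nim-sum pairwise:
3 XOR 8 = 11
The nim-sum is 11 ≠ 0, so this is an N-position: the player to move can win.

Winning position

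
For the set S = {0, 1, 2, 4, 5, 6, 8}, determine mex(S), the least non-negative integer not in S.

3

The values 0, 1, 2 are all present; 3 is the first non-negative integer missing from the set.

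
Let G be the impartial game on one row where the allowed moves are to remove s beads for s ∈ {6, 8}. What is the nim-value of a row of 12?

2

Build the Grundy sequence with g(k) = mex{g(k−s) : s ∈ {6, 8}, s ≤ k}:
g(0) = mex{} = 0
g(1) = mex{} = 0
g(2) = mex{} = 0
g(3) = mex{} = 0
g(4) = mex{} = 0
g(5) = mex{} = 0
g(6) = mex{0} = 1
g(7) = mex{0} = 1
g(8) = mex{0} = 1
g(9) = mex{0} = 1
g(10) = mex{0} = 1
g(11) = mex{0} = 1
g(12) = mex{0,1} = 2
So g(12) = 2.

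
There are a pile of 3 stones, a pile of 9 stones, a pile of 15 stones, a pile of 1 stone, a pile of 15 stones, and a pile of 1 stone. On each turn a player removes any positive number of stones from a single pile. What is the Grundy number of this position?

10

Compute the nim-sum pairwise:
3 ^ 9 = 10
10 ^ 15 = 5
5 ^ 1 = 4
4 ^ 15 = 11
11 ^ 1 = 10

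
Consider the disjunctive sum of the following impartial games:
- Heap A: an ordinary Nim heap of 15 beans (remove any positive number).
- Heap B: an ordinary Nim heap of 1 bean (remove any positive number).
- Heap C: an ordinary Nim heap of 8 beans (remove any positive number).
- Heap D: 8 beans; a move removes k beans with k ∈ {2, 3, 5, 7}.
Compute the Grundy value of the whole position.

2

Heap A is a plain Nim heap of size 15, so its Grundy value is 15.
Heap B is a plain Nim heap of size 1, so its Grundy value is 1.
Heap C is a plain Nim heap of size 8, so its Grundy value is 8.
For heap D, compute g(0), g(1), … with moves {2, 3, 5, 7}:
k:     0  1  2  3  4  5  6  7  8
g(k):  0  0  1  1  2  2  3  3  4
So g(8) = 4.
The value of a disjunctive sum is the nim-sum of the parts.
Combined value = 15 XOR 1 XOR 8 XOR 4 = 2.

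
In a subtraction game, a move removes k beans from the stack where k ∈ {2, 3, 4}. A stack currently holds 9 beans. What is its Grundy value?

Compute g(0), g(1), … for moves {2, 3, 4}:
g(0) = mex{} = 0
g(1) = mex{} = 0
g(2) = mex{0} = 1
g(3) = mex{0} = 1
g(4) = mex{0,1} = 2
g(5) = mex{0,1} = 2
g(6) = mex{1,2} = 0
g(7) = mex{1,2} = 0
g(8) = mex{0,2} = 1
g(9) = mex{0,2} = 1
So g(9) = 1.

1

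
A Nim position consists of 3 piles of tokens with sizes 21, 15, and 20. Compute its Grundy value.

Write each in binary and XOR column by column:
  10101  (21)
  01111  (15)
  10100  (20)
  -----
  01110  (14)

14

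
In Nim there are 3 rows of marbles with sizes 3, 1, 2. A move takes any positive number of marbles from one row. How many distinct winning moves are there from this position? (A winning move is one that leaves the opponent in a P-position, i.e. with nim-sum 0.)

Write each in binary and XOR column by column:
  11  (3)
  01  (1)
  10  (2)
  --
  00  (0)
The nim-sum is already 0, so every move leaves a nonzero nim-sum — there are no winning moves.

0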